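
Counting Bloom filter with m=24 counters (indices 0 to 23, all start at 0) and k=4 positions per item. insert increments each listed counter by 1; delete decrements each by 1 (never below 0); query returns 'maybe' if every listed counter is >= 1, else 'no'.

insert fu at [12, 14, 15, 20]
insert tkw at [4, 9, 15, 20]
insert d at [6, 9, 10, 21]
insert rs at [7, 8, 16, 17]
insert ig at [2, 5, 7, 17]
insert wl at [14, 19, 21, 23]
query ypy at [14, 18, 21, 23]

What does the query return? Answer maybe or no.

Step 1: insert fu at [12, 14, 15, 20] -> counters=[0,0,0,0,0,0,0,0,0,0,0,0,1,0,1,1,0,0,0,0,1,0,0,0]
Step 2: insert tkw at [4, 9, 15, 20] -> counters=[0,0,0,0,1,0,0,0,0,1,0,0,1,0,1,2,0,0,0,0,2,0,0,0]
Step 3: insert d at [6, 9, 10, 21] -> counters=[0,0,0,0,1,0,1,0,0,2,1,0,1,0,1,2,0,0,0,0,2,1,0,0]
Step 4: insert rs at [7, 8, 16, 17] -> counters=[0,0,0,0,1,0,1,1,1,2,1,0,1,0,1,2,1,1,0,0,2,1,0,0]
Step 5: insert ig at [2, 5, 7, 17] -> counters=[0,0,1,0,1,1,1,2,1,2,1,0,1,0,1,2,1,2,0,0,2,1,0,0]
Step 6: insert wl at [14, 19, 21, 23] -> counters=[0,0,1,0,1,1,1,2,1,2,1,0,1,0,2,2,1,2,0,1,2,2,0,1]
Query ypy: check counters[14]=2 counters[18]=0 counters[21]=2 counters[23]=1 -> no

Answer: no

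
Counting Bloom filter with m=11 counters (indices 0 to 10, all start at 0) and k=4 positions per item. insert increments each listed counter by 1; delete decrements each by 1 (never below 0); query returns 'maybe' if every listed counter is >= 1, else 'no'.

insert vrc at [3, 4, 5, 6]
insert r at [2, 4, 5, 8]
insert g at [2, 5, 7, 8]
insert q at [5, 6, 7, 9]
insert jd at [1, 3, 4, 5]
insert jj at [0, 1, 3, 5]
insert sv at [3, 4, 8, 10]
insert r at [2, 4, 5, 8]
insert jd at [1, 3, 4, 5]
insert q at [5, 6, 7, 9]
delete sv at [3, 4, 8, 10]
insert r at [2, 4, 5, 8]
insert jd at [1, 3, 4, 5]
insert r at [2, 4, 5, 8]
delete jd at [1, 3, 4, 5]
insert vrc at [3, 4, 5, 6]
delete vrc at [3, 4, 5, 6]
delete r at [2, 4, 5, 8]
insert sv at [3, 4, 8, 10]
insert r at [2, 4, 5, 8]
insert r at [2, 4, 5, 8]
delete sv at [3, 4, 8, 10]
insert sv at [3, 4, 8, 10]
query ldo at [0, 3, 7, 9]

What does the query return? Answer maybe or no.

Answer: maybe

Derivation:
Step 1: insert vrc at [3, 4, 5, 6] -> counters=[0,0,0,1,1,1,1,0,0,0,0]
Step 2: insert r at [2, 4, 5, 8] -> counters=[0,0,1,1,2,2,1,0,1,0,0]
Step 3: insert g at [2, 5, 7, 8] -> counters=[0,0,2,1,2,3,1,1,2,0,0]
Step 4: insert q at [5, 6, 7, 9] -> counters=[0,0,2,1,2,4,2,2,2,1,0]
Step 5: insert jd at [1, 3, 4, 5] -> counters=[0,1,2,2,3,5,2,2,2,1,0]
Step 6: insert jj at [0, 1, 3, 5] -> counters=[1,2,2,3,3,6,2,2,2,1,0]
Step 7: insert sv at [3, 4, 8, 10] -> counters=[1,2,2,4,4,6,2,2,3,1,1]
Step 8: insert r at [2, 4, 5, 8] -> counters=[1,2,3,4,5,7,2,2,4,1,1]
Step 9: insert jd at [1, 3, 4, 5] -> counters=[1,3,3,5,6,8,2,2,4,1,1]
Step 10: insert q at [5, 6, 7, 9] -> counters=[1,3,3,5,6,9,3,3,4,2,1]
Step 11: delete sv at [3, 4, 8, 10] -> counters=[1,3,3,4,5,9,3,3,3,2,0]
Step 12: insert r at [2, 4, 5, 8] -> counters=[1,3,4,4,6,10,3,3,4,2,0]
Step 13: insert jd at [1, 3, 4, 5] -> counters=[1,4,4,5,7,11,3,3,4,2,0]
Step 14: insert r at [2, 4, 5, 8] -> counters=[1,4,5,5,8,12,3,3,5,2,0]
Step 15: delete jd at [1, 3, 4, 5] -> counters=[1,3,5,4,7,11,3,3,5,2,0]
Step 16: insert vrc at [3, 4, 5, 6] -> counters=[1,3,5,5,8,12,4,3,5,2,0]
Step 17: delete vrc at [3, 4, 5, 6] -> counters=[1,3,5,4,7,11,3,3,5,2,0]
Step 18: delete r at [2, 4, 5, 8] -> counters=[1,3,4,4,6,10,3,3,4,2,0]
Step 19: insert sv at [3, 4, 8, 10] -> counters=[1,3,4,5,7,10,3,3,5,2,1]
Step 20: insert r at [2, 4, 5, 8] -> counters=[1,3,5,5,8,11,3,3,6,2,1]
Step 21: insert r at [2, 4, 5, 8] -> counters=[1,3,6,5,9,12,3,3,7,2,1]
Step 22: delete sv at [3, 4, 8, 10] -> counters=[1,3,6,4,8,12,3,3,6,2,0]
Step 23: insert sv at [3, 4, 8, 10] -> counters=[1,3,6,5,9,12,3,3,7,2,1]
Query ldo: check counters[0]=1 counters[3]=5 counters[7]=3 counters[9]=2 -> maybe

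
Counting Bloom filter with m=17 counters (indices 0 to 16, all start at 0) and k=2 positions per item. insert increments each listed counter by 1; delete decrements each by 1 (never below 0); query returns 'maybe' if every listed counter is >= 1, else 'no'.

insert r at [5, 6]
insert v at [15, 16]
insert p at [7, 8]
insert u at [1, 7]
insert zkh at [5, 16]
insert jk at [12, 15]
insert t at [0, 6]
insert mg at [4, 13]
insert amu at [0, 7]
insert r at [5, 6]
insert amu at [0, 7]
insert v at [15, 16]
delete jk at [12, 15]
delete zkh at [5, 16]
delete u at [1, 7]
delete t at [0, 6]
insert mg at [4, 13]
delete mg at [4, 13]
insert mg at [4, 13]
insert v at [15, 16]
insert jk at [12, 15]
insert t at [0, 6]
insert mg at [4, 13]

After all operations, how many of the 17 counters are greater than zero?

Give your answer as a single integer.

Step 1: insert r at [5, 6] -> counters=[0,0,0,0,0,1,1,0,0,0,0,0,0,0,0,0,0]
Step 2: insert v at [15, 16] -> counters=[0,0,0,0,0,1,1,0,0,0,0,0,0,0,0,1,1]
Step 3: insert p at [7, 8] -> counters=[0,0,0,0,0,1,1,1,1,0,0,0,0,0,0,1,1]
Step 4: insert u at [1, 7] -> counters=[0,1,0,0,0,1,1,2,1,0,0,0,0,0,0,1,1]
Step 5: insert zkh at [5, 16] -> counters=[0,1,0,0,0,2,1,2,1,0,0,0,0,0,0,1,2]
Step 6: insert jk at [12, 15] -> counters=[0,1,0,0,0,2,1,2,1,0,0,0,1,0,0,2,2]
Step 7: insert t at [0, 6] -> counters=[1,1,0,0,0,2,2,2,1,0,0,0,1,0,0,2,2]
Step 8: insert mg at [4, 13] -> counters=[1,1,0,0,1,2,2,2,1,0,0,0,1,1,0,2,2]
Step 9: insert amu at [0, 7] -> counters=[2,1,0,0,1,2,2,3,1,0,0,0,1,1,0,2,2]
Step 10: insert r at [5, 6] -> counters=[2,1,0,0,1,3,3,3,1,0,0,0,1,1,0,2,2]
Step 11: insert amu at [0, 7] -> counters=[3,1,0,0,1,3,3,4,1,0,0,0,1,1,0,2,2]
Step 12: insert v at [15, 16] -> counters=[3,1,0,0,1,3,3,4,1,0,0,0,1,1,0,3,3]
Step 13: delete jk at [12, 15] -> counters=[3,1,0,0,1,3,3,4,1,0,0,0,0,1,0,2,3]
Step 14: delete zkh at [5, 16] -> counters=[3,1,0,0,1,2,3,4,1,0,0,0,0,1,0,2,2]
Step 15: delete u at [1, 7] -> counters=[3,0,0,0,1,2,3,3,1,0,0,0,0,1,0,2,2]
Step 16: delete t at [0, 6] -> counters=[2,0,0,0,1,2,2,3,1,0,0,0,0,1,0,2,2]
Step 17: insert mg at [4, 13] -> counters=[2,0,0,0,2,2,2,3,1,0,0,0,0,2,0,2,2]
Step 18: delete mg at [4, 13] -> counters=[2,0,0,0,1,2,2,3,1,0,0,0,0,1,0,2,2]
Step 19: insert mg at [4, 13] -> counters=[2,0,0,0,2,2,2,3,1,0,0,0,0,2,0,2,2]
Step 20: insert v at [15, 16] -> counters=[2,0,0,0,2,2,2,3,1,0,0,0,0,2,0,3,3]
Step 21: insert jk at [12, 15] -> counters=[2,0,0,0,2,2,2,3,1,0,0,0,1,2,0,4,3]
Step 22: insert t at [0, 6] -> counters=[3,0,0,0,2,2,3,3,1,0,0,0,1,2,0,4,3]
Step 23: insert mg at [4, 13] -> counters=[3,0,0,0,3,2,3,3,1,0,0,0,1,3,0,4,3]
Final counters=[3,0,0,0,3,2,3,3,1,0,0,0,1,3,0,4,3] -> 10 nonzero

Answer: 10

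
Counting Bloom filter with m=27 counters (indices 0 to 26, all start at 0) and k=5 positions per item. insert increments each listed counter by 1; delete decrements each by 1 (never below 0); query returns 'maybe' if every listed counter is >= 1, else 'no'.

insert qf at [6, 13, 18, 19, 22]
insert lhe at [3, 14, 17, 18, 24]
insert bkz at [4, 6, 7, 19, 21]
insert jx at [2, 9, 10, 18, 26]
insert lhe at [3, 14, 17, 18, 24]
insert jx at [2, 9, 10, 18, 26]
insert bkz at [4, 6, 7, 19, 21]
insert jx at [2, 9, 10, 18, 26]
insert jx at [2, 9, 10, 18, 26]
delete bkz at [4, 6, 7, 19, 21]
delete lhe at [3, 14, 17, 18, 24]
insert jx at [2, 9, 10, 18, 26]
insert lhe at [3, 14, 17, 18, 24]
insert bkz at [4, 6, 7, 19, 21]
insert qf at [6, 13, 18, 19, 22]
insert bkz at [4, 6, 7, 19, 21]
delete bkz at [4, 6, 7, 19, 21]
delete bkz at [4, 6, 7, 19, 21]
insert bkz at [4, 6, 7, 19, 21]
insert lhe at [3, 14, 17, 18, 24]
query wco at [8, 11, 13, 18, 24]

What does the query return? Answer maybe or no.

Step 1: insert qf at [6, 13, 18, 19, 22] -> counters=[0,0,0,0,0,0,1,0,0,0,0,0,0,1,0,0,0,0,1,1,0,0,1,0,0,0,0]
Step 2: insert lhe at [3, 14, 17, 18, 24] -> counters=[0,0,0,1,0,0,1,0,0,0,0,0,0,1,1,0,0,1,2,1,0,0,1,0,1,0,0]
Step 3: insert bkz at [4, 6, 7, 19, 21] -> counters=[0,0,0,1,1,0,2,1,0,0,0,0,0,1,1,0,0,1,2,2,0,1,1,0,1,0,0]
Step 4: insert jx at [2, 9, 10, 18, 26] -> counters=[0,0,1,1,1,0,2,1,0,1,1,0,0,1,1,0,0,1,3,2,0,1,1,0,1,0,1]
Step 5: insert lhe at [3, 14, 17, 18, 24] -> counters=[0,0,1,2,1,0,2,1,0,1,1,0,0,1,2,0,0,2,4,2,0,1,1,0,2,0,1]
Step 6: insert jx at [2, 9, 10, 18, 26] -> counters=[0,0,2,2,1,0,2,1,0,2,2,0,0,1,2,0,0,2,5,2,0,1,1,0,2,0,2]
Step 7: insert bkz at [4, 6, 7, 19, 21] -> counters=[0,0,2,2,2,0,3,2,0,2,2,0,0,1,2,0,0,2,5,3,0,2,1,0,2,0,2]
Step 8: insert jx at [2, 9, 10, 18, 26] -> counters=[0,0,3,2,2,0,3,2,0,3,3,0,0,1,2,0,0,2,6,3,0,2,1,0,2,0,3]
Step 9: insert jx at [2, 9, 10, 18, 26] -> counters=[0,0,4,2,2,0,3,2,0,4,4,0,0,1,2,0,0,2,7,3,0,2,1,0,2,0,4]
Step 10: delete bkz at [4, 6, 7, 19, 21] -> counters=[0,0,4,2,1,0,2,1,0,4,4,0,0,1,2,0,0,2,7,2,0,1,1,0,2,0,4]
Step 11: delete lhe at [3, 14, 17, 18, 24] -> counters=[0,0,4,1,1,0,2,1,0,4,4,0,0,1,1,0,0,1,6,2,0,1,1,0,1,0,4]
Step 12: insert jx at [2, 9, 10, 18, 26] -> counters=[0,0,5,1,1,0,2,1,0,5,5,0,0,1,1,0,0,1,7,2,0,1,1,0,1,0,5]
Step 13: insert lhe at [3, 14, 17, 18, 24] -> counters=[0,0,5,2,1,0,2,1,0,5,5,0,0,1,2,0,0,2,8,2,0,1,1,0,2,0,5]
Step 14: insert bkz at [4, 6, 7, 19, 21] -> counters=[0,0,5,2,2,0,3,2,0,5,5,0,0,1,2,0,0,2,8,3,0,2,1,0,2,0,5]
Step 15: insert qf at [6, 13, 18, 19, 22] -> counters=[0,0,5,2,2,0,4,2,0,5,5,0,0,2,2,0,0,2,9,4,0,2,2,0,2,0,5]
Step 16: insert bkz at [4, 6, 7, 19, 21] -> counters=[0,0,5,2,3,0,5,3,0,5,5,0,0,2,2,0,0,2,9,5,0,3,2,0,2,0,5]
Step 17: delete bkz at [4, 6, 7, 19, 21] -> counters=[0,0,5,2,2,0,4,2,0,5,5,0,0,2,2,0,0,2,9,4,0,2,2,0,2,0,5]
Step 18: delete bkz at [4, 6, 7, 19, 21] -> counters=[0,0,5,2,1,0,3,1,0,5,5,0,0,2,2,0,0,2,9,3,0,1,2,0,2,0,5]
Step 19: insert bkz at [4, 6, 7, 19, 21] -> counters=[0,0,5,2,2,0,4,2,0,5,5,0,0,2,2,0,0,2,9,4,0,2,2,0,2,0,5]
Step 20: insert lhe at [3, 14, 17, 18, 24] -> counters=[0,0,5,3,2,0,4,2,0,5,5,0,0,2,3,0,0,3,10,4,0,2,2,0,3,0,5]
Query wco: check counters[8]=0 counters[11]=0 counters[13]=2 counters[18]=10 counters[24]=3 -> no

Answer: no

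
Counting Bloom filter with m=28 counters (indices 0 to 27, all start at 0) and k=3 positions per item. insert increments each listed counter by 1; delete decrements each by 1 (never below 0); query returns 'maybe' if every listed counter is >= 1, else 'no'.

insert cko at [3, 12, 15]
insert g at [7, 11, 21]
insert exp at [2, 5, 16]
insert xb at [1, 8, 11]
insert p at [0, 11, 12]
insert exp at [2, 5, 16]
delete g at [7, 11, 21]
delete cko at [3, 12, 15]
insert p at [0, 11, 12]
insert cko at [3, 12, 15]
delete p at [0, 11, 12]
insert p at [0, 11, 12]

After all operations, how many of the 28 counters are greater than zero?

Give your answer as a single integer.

Answer: 10

Derivation:
Step 1: insert cko at [3, 12, 15] -> counters=[0,0,0,1,0,0,0,0,0,0,0,0,1,0,0,1,0,0,0,0,0,0,0,0,0,0,0,0]
Step 2: insert g at [7, 11, 21] -> counters=[0,0,0,1,0,0,0,1,0,0,0,1,1,0,0,1,0,0,0,0,0,1,0,0,0,0,0,0]
Step 3: insert exp at [2, 5, 16] -> counters=[0,0,1,1,0,1,0,1,0,0,0,1,1,0,0,1,1,0,0,0,0,1,0,0,0,0,0,0]
Step 4: insert xb at [1, 8, 11] -> counters=[0,1,1,1,0,1,0,1,1,0,0,2,1,0,0,1,1,0,0,0,0,1,0,0,0,0,0,0]
Step 5: insert p at [0, 11, 12] -> counters=[1,1,1,1,0,1,0,1,1,0,0,3,2,0,0,1,1,0,0,0,0,1,0,0,0,0,0,0]
Step 6: insert exp at [2, 5, 16] -> counters=[1,1,2,1,0,2,0,1,1,0,0,3,2,0,0,1,2,0,0,0,0,1,0,0,0,0,0,0]
Step 7: delete g at [7, 11, 21] -> counters=[1,1,2,1,0,2,0,0,1,0,0,2,2,0,0,1,2,0,0,0,0,0,0,0,0,0,0,0]
Step 8: delete cko at [3, 12, 15] -> counters=[1,1,2,0,0,2,0,0,1,0,0,2,1,0,0,0,2,0,0,0,0,0,0,0,0,0,0,0]
Step 9: insert p at [0, 11, 12] -> counters=[2,1,2,0,0,2,0,0,1,0,0,3,2,0,0,0,2,0,0,0,0,0,0,0,0,0,0,0]
Step 10: insert cko at [3, 12, 15] -> counters=[2,1,2,1,0,2,0,0,1,0,0,3,3,0,0,1,2,0,0,0,0,0,0,0,0,0,0,0]
Step 11: delete p at [0, 11, 12] -> counters=[1,1,2,1,0,2,0,0,1,0,0,2,2,0,0,1,2,0,0,0,0,0,0,0,0,0,0,0]
Step 12: insert p at [0, 11, 12] -> counters=[2,1,2,1,0,2,0,0,1,0,0,3,3,0,0,1,2,0,0,0,0,0,0,0,0,0,0,0]
Final counters=[2,1,2,1,0,2,0,0,1,0,0,3,3,0,0,1,2,0,0,0,0,0,0,0,0,0,0,0] -> 10 nonzero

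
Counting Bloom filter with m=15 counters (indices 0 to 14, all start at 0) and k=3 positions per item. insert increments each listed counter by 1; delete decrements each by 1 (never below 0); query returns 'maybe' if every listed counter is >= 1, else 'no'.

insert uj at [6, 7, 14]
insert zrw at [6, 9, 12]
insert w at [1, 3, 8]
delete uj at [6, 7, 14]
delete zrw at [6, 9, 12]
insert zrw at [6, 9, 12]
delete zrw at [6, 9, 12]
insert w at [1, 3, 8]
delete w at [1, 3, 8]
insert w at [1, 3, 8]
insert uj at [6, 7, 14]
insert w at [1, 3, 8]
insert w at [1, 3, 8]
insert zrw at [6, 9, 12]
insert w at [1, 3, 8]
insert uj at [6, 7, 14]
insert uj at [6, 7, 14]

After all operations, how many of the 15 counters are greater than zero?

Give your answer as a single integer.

Step 1: insert uj at [6, 7, 14] -> counters=[0,0,0,0,0,0,1,1,0,0,0,0,0,0,1]
Step 2: insert zrw at [6, 9, 12] -> counters=[0,0,0,0,0,0,2,1,0,1,0,0,1,0,1]
Step 3: insert w at [1, 3, 8] -> counters=[0,1,0,1,0,0,2,1,1,1,0,0,1,0,1]
Step 4: delete uj at [6, 7, 14] -> counters=[0,1,0,1,0,0,1,0,1,1,0,0,1,0,0]
Step 5: delete zrw at [6, 9, 12] -> counters=[0,1,0,1,0,0,0,0,1,0,0,0,0,0,0]
Step 6: insert zrw at [6, 9, 12] -> counters=[0,1,0,1,0,0,1,0,1,1,0,0,1,0,0]
Step 7: delete zrw at [6, 9, 12] -> counters=[0,1,0,1,0,0,0,0,1,0,0,0,0,0,0]
Step 8: insert w at [1, 3, 8] -> counters=[0,2,0,2,0,0,0,0,2,0,0,0,0,0,0]
Step 9: delete w at [1, 3, 8] -> counters=[0,1,0,1,0,0,0,0,1,0,0,0,0,0,0]
Step 10: insert w at [1, 3, 8] -> counters=[0,2,0,2,0,0,0,0,2,0,0,0,0,0,0]
Step 11: insert uj at [6, 7, 14] -> counters=[0,2,0,2,0,0,1,1,2,0,0,0,0,0,1]
Step 12: insert w at [1, 3, 8] -> counters=[0,3,0,3,0,0,1,1,3,0,0,0,0,0,1]
Step 13: insert w at [1, 3, 8] -> counters=[0,4,0,4,0,0,1,1,4,0,0,0,0,0,1]
Step 14: insert zrw at [6, 9, 12] -> counters=[0,4,0,4,0,0,2,1,4,1,0,0,1,0,1]
Step 15: insert w at [1, 3, 8] -> counters=[0,5,0,5,0,0,2,1,5,1,0,0,1,0,1]
Step 16: insert uj at [6, 7, 14] -> counters=[0,5,0,5,0,0,3,2,5,1,0,0,1,0,2]
Step 17: insert uj at [6, 7, 14] -> counters=[0,5,0,5,0,0,4,3,5,1,0,0,1,0,3]
Final counters=[0,5,0,5,0,0,4,3,5,1,0,0,1,0,3] -> 8 nonzero

Answer: 8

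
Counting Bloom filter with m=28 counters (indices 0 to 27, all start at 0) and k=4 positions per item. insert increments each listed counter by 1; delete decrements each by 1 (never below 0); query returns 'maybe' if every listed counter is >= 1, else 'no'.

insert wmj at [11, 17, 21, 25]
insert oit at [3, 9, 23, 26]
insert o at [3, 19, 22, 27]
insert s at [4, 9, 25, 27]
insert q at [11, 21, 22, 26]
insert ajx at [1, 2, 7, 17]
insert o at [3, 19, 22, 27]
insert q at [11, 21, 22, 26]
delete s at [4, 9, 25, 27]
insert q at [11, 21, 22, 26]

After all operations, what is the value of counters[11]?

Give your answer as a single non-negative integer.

Step 1: insert wmj at [11, 17, 21, 25] -> counters=[0,0,0,0,0,0,0,0,0,0,0,1,0,0,0,0,0,1,0,0,0,1,0,0,0,1,0,0]
Step 2: insert oit at [3, 9, 23, 26] -> counters=[0,0,0,1,0,0,0,0,0,1,0,1,0,0,0,0,0,1,0,0,0,1,0,1,0,1,1,0]
Step 3: insert o at [3, 19, 22, 27] -> counters=[0,0,0,2,0,0,0,0,0,1,0,1,0,0,0,0,0,1,0,1,0,1,1,1,0,1,1,1]
Step 4: insert s at [4, 9, 25, 27] -> counters=[0,0,0,2,1,0,0,0,0,2,0,1,0,0,0,0,0,1,0,1,0,1,1,1,0,2,1,2]
Step 5: insert q at [11, 21, 22, 26] -> counters=[0,0,0,2,1,0,0,0,0,2,0,2,0,0,0,0,0,1,0,1,0,2,2,1,0,2,2,2]
Step 6: insert ajx at [1, 2, 7, 17] -> counters=[0,1,1,2,1,0,0,1,0,2,0,2,0,0,0,0,0,2,0,1,0,2,2,1,0,2,2,2]
Step 7: insert o at [3, 19, 22, 27] -> counters=[0,1,1,3,1,0,0,1,0,2,0,2,0,0,0,0,0,2,0,2,0,2,3,1,0,2,2,3]
Step 8: insert q at [11, 21, 22, 26] -> counters=[0,1,1,3,1,0,0,1,0,2,0,3,0,0,0,0,0,2,0,2,0,3,4,1,0,2,3,3]
Step 9: delete s at [4, 9, 25, 27] -> counters=[0,1,1,3,0,0,0,1,0,1,0,3,0,0,0,0,0,2,0,2,0,3,4,1,0,1,3,2]
Step 10: insert q at [11, 21, 22, 26] -> counters=[0,1,1,3,0,0,0,1,0,1,0,4,0,0,0,0,0,2,0,2,0,4,5,1,0,1,4,2]
Final counters=[0,1,1,3,0,0,0,1,0,1,0,4,0,0,0,0,0,2,0,2,0,4,5,1,0,1,4,2] -> counters[11]=4

Answer: 4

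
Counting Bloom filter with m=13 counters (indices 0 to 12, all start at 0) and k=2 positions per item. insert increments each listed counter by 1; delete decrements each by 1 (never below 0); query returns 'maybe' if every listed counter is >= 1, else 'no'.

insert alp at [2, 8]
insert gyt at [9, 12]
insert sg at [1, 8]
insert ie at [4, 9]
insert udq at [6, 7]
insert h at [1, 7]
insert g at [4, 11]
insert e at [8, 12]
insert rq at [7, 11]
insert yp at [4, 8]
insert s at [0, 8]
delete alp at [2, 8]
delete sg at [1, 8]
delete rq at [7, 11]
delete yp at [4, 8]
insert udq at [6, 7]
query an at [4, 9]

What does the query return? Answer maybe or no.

Step 1: insert alp at [2, 8] -> counters=[0,0,1,0,0,0,0,0,1,0,0,0,0]
Step 2: insert gyt at [9, 12] -> counters=[0,0,1,0,0,0,0,0,1,1,0,0,1]
Step 3: insert sg at [1, 8] -> counters=[0,1,1,0,0,0,0,0,2,1,0,0,1]
Step 4: insert ie at [4, 9] -> counters=[0,1,1,0,1,0,0,0,2,2,0,0,1]
Step 5: insert udq at [6, 7] -> counters=[0,1,1,0,1,0,1,1,2,2,0,0,1]
Step 6: insert h at [1, 7] -> counters=[0,2,1,0,1,0,1,2,2,2,0,0,1]
Step 7: insert g at [4, 11] -> counters=[0,2,1,0,2,0,1,2,2,2,0,1,1]
Step 8: insert e at [8, 12] -> counters=[0,2,1,0,2,0,1,2,3,2,0,1,2]
Step 9: insert rq at [7, 11] -> counters=[0,2,1,0,2,0,1,3,3,2,0,2,2]
Step 10: insert yp at [4, 8] -> counters=[0,2,1,0,3,0,1,3,4,2,0,2,2]
Step 11: insert s at [0, 8] -> counters=[1,2,1,0,3,0,1,3,5,2,0,2,2]
Step 12: delete alp at [2, 8] -> counters=[1,2,0,0,3,0,1,3,4,2,0,2,2]
Step 13: delete sg at [1, 8] -> counters=[1,1,0,0,3,0,1,3,3,2,0,2,2]
Step 14: delete rq at [7, 11] -> counters=[1,1,0,0,3,0,1,2,3,2,0,1,2]
Step 15: delete yp at [4, 8] -> counters=[1,1,0,0,2,0,1,2,2,2,0,1,2]
Step 16: insert udq at [6, 7] -> counters=[1,1,0,0,2,0,2,3,2,2,0,1,2]
Query an: check counters[4]=2 counters[9]=2 -> maybe

Answer: maybe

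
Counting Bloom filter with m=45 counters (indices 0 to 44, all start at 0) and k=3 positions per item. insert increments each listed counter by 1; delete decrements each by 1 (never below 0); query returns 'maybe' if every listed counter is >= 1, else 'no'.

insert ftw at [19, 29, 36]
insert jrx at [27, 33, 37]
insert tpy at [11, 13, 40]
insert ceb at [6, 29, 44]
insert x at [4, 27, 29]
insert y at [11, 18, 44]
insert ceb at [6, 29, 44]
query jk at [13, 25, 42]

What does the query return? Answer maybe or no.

Step 1: insert ftw at [19, 29, 36] -> counters=[0,0,0,0,0,0,0,0,0,0,0,0,0,0,0,0,0,0,0,1,0,0,0,0,0,0,0,0,0,1,0,0,0,0,0,0,1,0,0,0,0,0,0,0,0]
Step 2: insert jrx at [27, 33, 37] -> counters=[0,0,0,0,0,0,0,0,0,0,0,0,0,0,0,0,0,0,0,1,0,0,0,0,0,0,0,1,0,1,0,0,0,1,0,0,1,1,0,0,0,0,0,0,0]
Step 3: insert tpy at [11, 13, 40] -> counters=[0,0,0,0,0,0,0,0,0,0,0,1,0,1,0,0,0,0,0,1,0,0,0,0,0,0,0,1,0,1,0,0,0,1,0,0,1,1,0,0,1,0,0,0,0]
Step 4: insert ceb at [6, 29, 44] -> counters=[0,0,0,0,0,0,1,0,0,0,0,1,0,1,0,0,0,0,0,1,0,0,0,0,0,0,0,1,0,2,0,0,0,1,0,0,1,1,0,0,1,0,0,0,1]
Step 5: insert x at [4, 27, 29] -> counters=[0,0,0,0,1,0,1,0,0,0,0,1,0,1,0,0,0,0,0,1,0,0,0,0,0,0,0,2,0,3,0,0,0,1,0,0,1,1,0,0,1,0,0,0,1]
Step 6: insert y at [11, 18, 44] -> counters=[0,0,0,0,1,0,1,0,0,0,0,2,0,1,0,0,0,0,1,1,0,0,0,0,0,0,0,2,0,3,0,0,0,1,0,0,1,1,0,0,1,0,0,0,2]
Step 7: insert ceb at [6, 29, 44] -> counters=[0,0,0,0,1,0,2,0,0,0,0,2,0,1,0,0,0,0,1,1,0,0,0,0,0,0,0,2,0,4,0,0,0,1,0,0,1,1,0,0,1,0,0,0,3]
Query jk: check counters[13]=1 counters[25]=0 counters[42]=0 -> no

Answer: no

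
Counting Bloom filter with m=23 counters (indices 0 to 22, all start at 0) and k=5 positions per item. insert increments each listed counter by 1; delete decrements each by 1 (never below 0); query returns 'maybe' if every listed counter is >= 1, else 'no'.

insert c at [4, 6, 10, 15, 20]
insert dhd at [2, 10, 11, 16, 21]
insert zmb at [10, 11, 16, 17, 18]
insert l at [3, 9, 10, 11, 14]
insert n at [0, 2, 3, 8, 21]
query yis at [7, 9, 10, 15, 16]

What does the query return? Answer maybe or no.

Step 1: insert c at [4, 6, 10, 15, 20] -> counters=[0,0,0,0,1,0,1,0,0,0,1,0,0,0,0,1,0,0,0,0,1,0,0]
Step 2: insert dhd at [2, 10, 11, 16, 21] -> counters=[0,0,1,0,1,0,1,0,0,0,2,1,0,0,0,1,1,0,0,0,1,1,0]
Step 3: insert zmb at [10, 11, 16, 17, 18] -> counters=[0,0,1,0,1,0,1,0,0,0,3,2,0,0,0,1,2,1,1,0,1,1,0]
Step 4: insert l at [3, 9, 10, 11, 14] -> counters=[0,0,1,1,1,0,1,0,0,1,4,3,0,0,1,1,2,1,1,0,1,1,0]
Step 5: insert n at [0, 2, 3, 8, 21] -> counters=[1,0,2,2,1,0,1,0,1,1,4,3,0,0,1,1,2,1,1,0,1,2,0]
Query yis: check counters[7]=0 counters[9]=1 counters[10]=4 counters[15]=1 counters[16]=2 -> no

Answer: no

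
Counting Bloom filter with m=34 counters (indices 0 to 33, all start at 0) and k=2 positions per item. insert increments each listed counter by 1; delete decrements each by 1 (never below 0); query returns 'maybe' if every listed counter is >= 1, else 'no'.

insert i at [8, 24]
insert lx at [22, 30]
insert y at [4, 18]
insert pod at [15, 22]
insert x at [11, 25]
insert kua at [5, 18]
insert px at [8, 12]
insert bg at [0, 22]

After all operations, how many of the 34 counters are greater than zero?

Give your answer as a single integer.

Step 1: insert i at [8, 24] -> counters=[0,0,0,0,0,0,0,0,1,0,0,0,0,0,0,0,0,0,0,0,0,0,0,0,1,0,0,0,0,0,0,0,0,0]
Step 2: insert lx at [22, 30] -> counters=[0,0,0,0,0,0,0,0,1,0,0,0,0,0,0,0,0,0,0,0,0,0,1,0,1,0,0,0,0,0,1,0,0,0]
Step 3: insert y at [4, 18] -> counters=[0,0,0,0,1,0,0,0,1,0,0,0,0,0,0,0,0,0,1,0,0,0,1,0,1,0,0,0,0,0,1,0,0,0]
Step 4: insert pod at [15, 22] -> counters=[0,0,0,0,1,0,0,0,1,0,0,0,0,0,0,1,0,0,1,0,0,0,2,0,1,0,0,0,0,0,1,0,0,0]
Step 5: insert x at [11, 25] -> counters=[0,0,0,0,1,0,0,0,1,0,0,1,0,0,0,1,0,0,1,0,0,0,2,0,1,1,0,0,0,0,1,0,0,0]
Step 6: insert kua at [5, 18] -> counters=[0,0,0,0,1,1,0,0,1,0,0,1,0,0,0,1,0,0,2,0,0,0,2,0,1,1,0,0,0,0,1,0,0,0]
Step 7: insert px at [8, 12] -> counters=[0,0,0,0,1,1,0,0,2,0,0,1,1,0,0,1,0,0,2,0,0,0,2,0,1,1,0,0,0,0,1,0,0,0]
Step 8: insert bg at [0, 22] -> counters=[1,0,0,0,1,1,0,0,2,0,0,1,1,0,0,1,0,0,2,0,0,0,3,0,1,1,0,0,0,0,1,0,0,0]
Final counters=[1,0,0,0,1,1,0,0,2,0,0,1,1,0,0,1,0,0,2,0,0,0,3,0,1,1,0,0,0,0,1,0,0,0] -> 12 nonzero

Answer: 12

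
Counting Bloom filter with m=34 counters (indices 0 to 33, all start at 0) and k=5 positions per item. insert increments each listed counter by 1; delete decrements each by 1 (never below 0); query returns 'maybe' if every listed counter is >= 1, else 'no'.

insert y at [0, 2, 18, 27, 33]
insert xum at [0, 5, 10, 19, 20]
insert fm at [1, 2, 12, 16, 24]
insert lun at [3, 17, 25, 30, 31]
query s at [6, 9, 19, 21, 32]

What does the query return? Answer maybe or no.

Step 1: insert y at [0, 2, 18, 27, 33] -> counters=[1,0,1,0,0,0,0,0,0,0,0,0,0,0,0,0,0,0,1,0,0,0,0,0,0,0,0,1,0,0,0,0,0,1]
Step 2: insert xum at [0, 5, 10, 19, 20] -> counters=[2,0,1,0,0,1,0,0,0,0,1,0,0,0,0,0,0,0,1,1,1,0,0,0,0,0,0,1,0,0,0,0,0,1]
Step 3: insert fm at [1, 2, 12, 16, 24] -> counters=[2,1,2,0,0,1,0,0,0,0,1,0,1,0,0,0,1,0,1,1,1,0,0,0,1,0,0,1,0,0,0,0,0,1]
Step 4: insert lun at [3, 17, 25, 30, 31] -> counters=[2,1,2,1,0,1,0,0,0,0,1,0,1,0,0,0,1,1,1,1,1,0,0,0,1,1,0,1,0,0,1,1,0,1]
Query s: check counters[6]=0 counters[9]=0 counters[19]=1 counters[21]=0 counters[32]=0 -> no

Answer: no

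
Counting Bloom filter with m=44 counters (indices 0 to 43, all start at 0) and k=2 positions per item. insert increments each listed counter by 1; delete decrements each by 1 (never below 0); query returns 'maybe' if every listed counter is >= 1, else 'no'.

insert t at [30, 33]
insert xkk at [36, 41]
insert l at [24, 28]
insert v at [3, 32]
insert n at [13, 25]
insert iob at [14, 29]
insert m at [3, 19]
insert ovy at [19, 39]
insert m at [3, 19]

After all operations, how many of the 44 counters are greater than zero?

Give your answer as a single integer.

Answer: 14

Derivation:
Step 1: insert t at [30, 33] -> counters=[0,0,0,0,0,0,0,0,0,0,0,0,0,0,0,0,0,0,0,0,0,0,0,0,0,0,0,0,0,0,1,0,0,1,0,0,0,0,0,0,0,0,0,0]
Step 2: insert xkk at [36, 41] -> counters=[0,0,0,0,0,0,0,0,0,0,0,0,0,0,0,0,0,0,0,0,0,0,0,0,0,0,0,0,0,0,1,0,0,1,0,0,1,0,0,0,0,1,0,0]
Step 3: insert l at [24, 28] -> counters=[0,0,0,0,0,0,0,0,0,0,0,0,0,0,0,0,0,0,0,0,0,0,0,0,1,0,0,0,1,0,1,0,0,1,0,0,1,0,0,0,0,1,0,0]
Step 4: insert v at [3, 32] -> counters=[0,0,0,1,0,0,0,0,0,0,0,0,0,0,0,0,0,0,0,0,0,0,0,0,1,0,0,0,1,0,1,0,1,1,0,0,1,0,0,0,0,1,0,0]
Step 5: insert n at [13, 25] -> counters=[0,0,0,1,0,0,0,0,0,0,0,0,0,1,0,0,0,0,0,0,0,0,0,0,1,1,0,0,1,0,1,0,1,1,0,0,1,0,0,0,0,1,0,0]
Step 6: insert iob at [14, 29] -> counters=[0,0,0,1,0,0,0,0,0,0,0,0,0,1,1,0,0,0,0,0,0,0,0,0,1,1,0,0,1,1,1,0,1,1,0,0,1,0,0,0,0,1,0,0]
Step 7: insert m at [3, 19] -> counters=[0,0,0,2,0,0,0,0,0,0,0,0,0,1,1,0,0,0,0,1,0,0,0,0,1,1,0,0,1,1,1,0,1,1,0,0,1,0,0,0,0,1,0,0]
Step 8: insert ovy at [19, 39] -> counters=[0,0,0,2,0,0,0,0,0,0,0,0,0,1,1,0,0,0,0,2,0,0,0,0,1,1,0,0,1,1,1,0,1,1,0,0,1,0,0,1,0,1,0,0]
Step 9: insert m at [3, 19] -> counters=[0,0,0,3,0,0,0,0,0,0,0,0,0,1,1,0,0,0,0,3,0,0,0,0,1,1,0,0,1,1,1,0,1,1,0,0,1,0,0,1,0,1,0,0]
Final counters=[0,0,0,3,0,0,0,0,0,0,0,0,0,1,1,0,0,0,0,3,0,0,0,0,1,1,0,0,1,1,1,0,1,1,0,0,1,0,0,1,0,1,0,0] -> 14 nonzero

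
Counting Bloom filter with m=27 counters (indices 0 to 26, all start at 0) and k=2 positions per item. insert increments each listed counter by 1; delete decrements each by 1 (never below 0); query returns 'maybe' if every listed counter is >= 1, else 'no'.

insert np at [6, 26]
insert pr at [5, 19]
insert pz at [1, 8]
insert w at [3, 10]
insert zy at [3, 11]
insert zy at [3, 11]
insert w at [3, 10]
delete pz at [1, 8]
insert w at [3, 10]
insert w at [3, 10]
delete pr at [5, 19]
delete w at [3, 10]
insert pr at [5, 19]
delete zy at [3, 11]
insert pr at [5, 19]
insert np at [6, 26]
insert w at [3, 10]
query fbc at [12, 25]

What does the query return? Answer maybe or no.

Step 1: insert np at [6, 26] -> counters=[0,0,0,0,0,0,1,0,0,0,0,0,0,0,0,0,0,0,0,0,0,0,0,0,0,0,1]
Step 2: insert pr at [5, 19] -> counters=[0,0,0,0,0,1,1,0,0,0,0,0,0,0,0,0,0,0,0,1,0,0,0,0,0,0,1]
Step 3: insert pz at [1, 8] -> counters=[0,1,0,0,0,1,1,0,1,0,0,0,0,0,0,0,0,0,0,1,0,0,0,0,0,0,1]
Step 4: insert w at [3, 10] -> counters=[0,1,0,1,0,1,1,0,1,0,1,0,0,0,0,0,0,0,0,1,0,0,0,0,0,0,1]
Step 5: insert zy at [3, 11] -> counters=[0,1,0,2,0,1,1,0,1,0,1,1,0,0,0,0,0,0,0,1,0,0,0,0,0,0,1]
Step 6: insert zy at [3, 11] -> counters=[0,1,0,3,0,1,1,0,1,0,1,2,0,0,0,0,0,0,0,1,0,0,0,0,0,0,1]
Step 7: insert w at [3, 10] -> counters=[0,1,0,4,0,1,1,0,1,0,2,2,0,0,0,0,0,0,0,1,0,0,0,0,0,0,1]
Step 8: delete pz at [1, 8] -> counters=[0,0,0,4,0,1,1,0,0,0,2,2,0,0,0,0,0,0,0,1,0,0,0,0,0,0,1]
Step 9: insert w at [3, 10] -> counters=[0,0,0,5,0,1,1,0,0,0,3,2,0,0,0,0,0,0,0,1,0,0,0,0,0,0,1]
Step 10: insert w at [3, 10] -> counters=[0,0,0,6,0,1,1,0,0,0,4,2,0,0,0,0,0,0,0,1,0,0,0,0,0,0,1]
Step 11: delete pr at [5, 19] -> counters=[0,0,0,6,0,0,1,0,0,0,4,2,0,0,0,0,0,0,0,0,0,0,0,0,0,0,1]
Step 12: delete w at [3, 10] -> counters=[0,0,0,5,0,0,1,0,0,0,3,2,0,0,0,0,0,0,0,0,0,0,0,0,0,0,1]
Step 13: insert pr at [5, 19] -> counters=[0,0,0,5,0,1,1,0,0,0,3,2,0,0,0,0,0,0,0,1,0,0,0,0,0,0,1]
Step 14: delete zy at [3, 11] -> counters=[0,0,0,4,0,1,1,0,0,0,3,1,0,0,0,0,0,0,0,1,0,0,0,0,0,0,1]
Step 15: insert pr at [5, 19] -> counters=[0,0,0,4,0,2,1,0,0,0,3,1,0,0,0,0,0,0,0,2,0,0,0,0,0,0,1]
Step 16: insert np at [6, 26] -> counters=[0,0,0,4,0,2,2,0,0,0,3,1,0,0,0,0,0,0,0,2,0,0,0,0,0,0,2]
Step 17: insert w at [3, 10] -> counters=[0,0,0,5,0,2,2,0,0,0,4,1,0,0,0,0,0,0,0,2,0,0,0,0,0,0,2]
Query fbc: check counters[12]=0 counters[25]=0 -> no

Answer: no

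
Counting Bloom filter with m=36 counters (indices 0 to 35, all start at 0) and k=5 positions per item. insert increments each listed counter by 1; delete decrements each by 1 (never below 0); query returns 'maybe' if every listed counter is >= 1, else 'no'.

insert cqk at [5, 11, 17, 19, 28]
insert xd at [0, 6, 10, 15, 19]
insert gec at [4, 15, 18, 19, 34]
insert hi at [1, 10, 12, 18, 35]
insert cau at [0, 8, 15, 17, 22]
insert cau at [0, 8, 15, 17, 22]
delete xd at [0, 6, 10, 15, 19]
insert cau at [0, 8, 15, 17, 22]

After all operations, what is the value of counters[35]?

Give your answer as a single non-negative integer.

Step 1: insert cqk at [5, 11, 17, 19, 28] -> counters=[0,0,0,0,0,1,0,0,0,0,0,1,0,0,0,0,0,1,0,1,0,0,0,0,0,0,0,0,1,0,0,0,0,0,0,0]
Step 2: insert xd at [0, 6, 10, 15, 19] -> counters=[1,0,0,0,0,1,1,0,0,0,1,1,0,0,0,1,0,1,0,2,0,0,0,0,0,0,0,0,1,0,0,0,0,0,0,0]
Step 3: insert gec at [4, 15, 18, 19, 34] -> counters=[1,0,0,0,1,1,1,0,0,0,1,1,0,0,0,2,0,1,1,3,0,0,0,0,0,0,0,0,1,0,0,0,0,0,1,0]
Step 4: insert hi at [1, 10, 12, 18, 35] -> counters=[1,1,0,0,1,1,1,0,0,0,2,1,1,0,0,2,0,1,2,3,0,0,0,0,0,0,0,0,1,0,0,0,0,0,1,1]
Step 5: insert cau at [0, 8, 15, 17, 22] -> counters=[2,1,0,0,1,1,1,0,1,0,2,1,1,0,0,3,0,2,2,3,0,0,1,0,0,0,0,0,1,0,0,0,0,0,1,1]
Step 6: insert cau at [0, 8, 15, 17, 22] -> counters=[3,1,0,0,1,1,1,0,2,0,2,1,1,0,0,4,0,3,2,3,0,0,2,0,0,0,0,0,1,0,0,0,0,0,1,1]
Step 7: delete xd at [0, 6, 10, 15, 19] -> counters=[2,1,0,0,1,1,0,0,2,0,1,1,1,0,0,3,0,3,2,2,0,0,2,0,0,0,0,0,1,0,0,0,0,0,1,1]
Step 8: insert cau at [0, 8, 15, 17, 22] -> counters=[3,1,0,0,1,1,0,0,3,0,1,1,1,0,0,4,0,4,2,2,0,0,3,0,0,0,0,0,1,0,0,0,0,0,1,1]
Final counters=[3,1,0,0,1,1,0,0,3,0,1,1,1,0,0,4,0,4,2,2,0,0,3,0,0,0,0,0,1,0,0,0,0,0,1,1] -> counters[35]=1

Answer: 1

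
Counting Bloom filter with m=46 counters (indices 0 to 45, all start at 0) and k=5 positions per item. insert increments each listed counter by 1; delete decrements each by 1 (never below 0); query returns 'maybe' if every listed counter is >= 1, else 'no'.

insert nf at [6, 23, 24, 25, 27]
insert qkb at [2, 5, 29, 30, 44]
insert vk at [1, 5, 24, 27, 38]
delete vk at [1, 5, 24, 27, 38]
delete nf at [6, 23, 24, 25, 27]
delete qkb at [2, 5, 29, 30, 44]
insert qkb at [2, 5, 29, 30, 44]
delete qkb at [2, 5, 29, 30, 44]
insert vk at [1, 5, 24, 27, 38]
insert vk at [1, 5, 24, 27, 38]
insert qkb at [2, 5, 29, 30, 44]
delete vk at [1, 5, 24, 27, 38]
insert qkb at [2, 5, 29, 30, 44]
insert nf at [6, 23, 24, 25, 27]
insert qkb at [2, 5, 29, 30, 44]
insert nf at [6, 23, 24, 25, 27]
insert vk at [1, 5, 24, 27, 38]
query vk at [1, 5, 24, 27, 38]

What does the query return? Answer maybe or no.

Answer: maybe

Derivation:
Step 1: insert nf at [6, 23, 24, 25, 27] -> counters=[0,0,0,0,0,0,1,0,0,0,0,0,0,0,0,0,0,0,0,0,0,0,0,1,1,1,0,1,0,0,0,0,0,0,0,0,0,0,0,0,0,0,0,0,0,0]
Step 2: insert qkb at [2, 5, 29, 30, 44] -> counters=[0,0,1,0,0,1,1,0,0,0,0,0,0,0,0,0,0,0,0,0,0,0,0,1,1,1,0,1,0,1,1,0,0,0,0,0,0,0,0,0,0,0,0,0,1,0]
Step 3: insert vk at [1, 5, 24, 27, 38] -> counters=[0,1,1,0,0,2,1,0,0,0,0,0,0,0,0,0,0,0,0,0,0,0,0,1,2,1,0,2,0,1,1,0,0,0,0,0,0,0,1,0,0,0,0,0,1,0]
Step 4: delete vk at [1, 5, 24, 27, 38] -> counters=[0,0,1,0,0,1,1,0,0,0,0,0,0,0,0,0,0,0,0,0,0,0,0,1,1,1,0,1,0,1,1,0,0,0,0,0,0,0,0,0,0,0,0,0,1,0]
Step 5: delete nf at [6, 23, 24, 25, 27] -> counters=[0,0,1,0,0,1,0,0,0,0,0,0,0,0,0,0,0,0,0,0,0,0,0,0,0,0,0,0,0,1,1,0,0,0,0,0,0,0,0,0,0,0,0,0,1,0]
Step 6: delete qkb at [2, 5, 29, 30, 44] -> counters=[0,0,0,0,0,0,0,0,0,0,0,0,0,0,0,0,0,0,0,0,0,0,0,0,0,0,0,0,0,0,0,0,0,0,0,0,0,0,0,0,0,0,0,0,0,0]
Step 7: insert qkb at [2, 5, 29, 30, 44] -> counters=[0,0,1,0,0,1,0,0,0,0,0,0,0,0,0,0,0,0,0,0,0,0,0,0,0,0,0,0,0,1,1,0,0,0,0,0,0,0,0,0,0,0,0,0,1,0]
Step 8: delete qkb at [2, 5, 29, 30, 44] -> counters=[0,0,0,0,0,0,0,0,0,0,0,0,0,0,0,0,0,0,0,0,0,0,0,0,0,0,0,0,0,0,0,0,0,0,0,0,0,0,0,0,0,0,0,0,0,0]
Step 9: insert vk at [1, 5, 24, 27, 38] -> counters=[0,1,0,0,0,1,0,0,0,0,0,0,0,0,0,0,0,0,0,0,0,0,0,0,1,0,0,1,0,0,0,0,0,0,0,0,0,0,1,0,0,0,0,0,0,0]
Step 10: insert vk at [1, 5, 24, 27, 38] -> counters=[0,2,0,0,0,2,0,0,0,0,0,0,0,0,0,0,0,0,0,0,0,0,0,0,2,0,0,2,0,0,0,0,0,0,0,0,0,0,2,0,0,0,0,0,0,0]
Step 11: insert qkb at [2, 5, 29, 30, 44] -> counters=[0,2,1,0,0,3,0,0,0,0,0,0,0,0,0,0,0,0,0,0,0,0,0,0,2,0,0,2,0,1,1,0,0,0,0,0,0,0,2,0,0,0,0,0,1,0]
Step 12: delete vk at [1, 5, 24, 27, 38] -> counters=[0,1,1,0,0,2,0,0,0,0,0,0,0,0,0,0,0,0,0,0,0,0,0,0,1,0,0,1,0,1,1,0,0,0,0,0,0,0,1,0,0,0,0,0,1,0]
Step 13: insert qkb at [2, 5, 29, 30, 44] -> counters=[0,1,2,0,0,3,0,0,0,0,0,0,0,0,0,0,0,0,0,0,0,0,0,0,1,0,0,1,0,2,2,0,0,0,0,0,0,0,1,0,0,0,0,0,2,0]
Step 14: insert nf at [6, 23, 24, 25, 27] -> counters=[0,1,2,0,0,3,1,0,0,0,0,0,0,0,0,0,0,0,0,0,0,0,0,1,2,1,0,2,0,2,2,0,0,0,0,0,0,0,1,0,0,0,0,0,2,0]
Step 15: insert qkb at [2, 5, 29, 30, 44] -> counters=[0,1,3,0,0,4,1,0,0,0,0,0,0,0,0,0,0,0,0,0,0,0,0,1,2,1,0,2,0,3,3,0,0,0,0,0,0,0,1,0,0,0,0,0,3,0]
Step 16: insert nf at [6, 23, 24, 25, 27] -> counters=[0,1,3,0,0,4,2,0,0,0,0,0,0,0,0,0,0,0,0,0,0,0,0,2,3,2,0,3,0,3,3,0,0,0,0,0,0,0,1,0,0,0,0,0,3,0]
Step 17: insert vk at [1, 5, 24, 27, 38] -> counters=[0,2,3,0,0,5,2,0,0,0,0,0,0,0,0,0,0,0,0,0,0,0,0,2,4,2,0,4,0,3,3,0,0,0,0,0,0,0,2,0,0,0,0,0,3,0]
Query vk: check counters[1]=2 counters[5]=5 counters[24]=4 counters[27]=4 counters[38]=2 -> maybe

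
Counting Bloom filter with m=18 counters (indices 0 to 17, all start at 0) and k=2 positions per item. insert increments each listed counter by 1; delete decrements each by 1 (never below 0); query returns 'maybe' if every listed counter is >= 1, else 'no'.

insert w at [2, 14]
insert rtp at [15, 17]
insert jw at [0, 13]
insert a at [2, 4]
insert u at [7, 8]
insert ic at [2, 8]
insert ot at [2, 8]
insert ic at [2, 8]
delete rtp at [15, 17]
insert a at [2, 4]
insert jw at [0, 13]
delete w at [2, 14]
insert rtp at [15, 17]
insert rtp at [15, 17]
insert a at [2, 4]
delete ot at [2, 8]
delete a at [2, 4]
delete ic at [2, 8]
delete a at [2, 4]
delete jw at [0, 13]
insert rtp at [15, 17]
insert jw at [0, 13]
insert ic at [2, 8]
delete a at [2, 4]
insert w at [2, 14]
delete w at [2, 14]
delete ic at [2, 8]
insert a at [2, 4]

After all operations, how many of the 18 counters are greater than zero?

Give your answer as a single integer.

Step 1: insert w at [2, 14] -> counters=[0,0,1,0,0,0,0,0,0,0,0,0,0,0,1,0,0,0]
Step 2: insert rtp at [15, 17] -> counters=[0,0,1,0,0,0,0,0,0,0,0,0,0,0,1,1,0,1]
Step 3: insert jw at [0, 13] -> counters=[1,0,1,0,0,0,0,0,0,0,0,0,0,1,1,1,0,1]
Step 4: insert a at [2, 4] -> counters=[1,0,2,0,1,0,0,0,0,0,0,0,0,1,1,1,0,1]
Step 5: insert u at [7, 8] -> counters=[1,0,2,0,1,0,0,1,1,0,0,0,0,1,1,1,0,1]
Step 6: insert ic at [2, 8] -> counters=[1,0,3,0,1,0,0,1,2,0,0,0,0,1,1,1,0,1]
Step 7: insert ot at [2, 8] -> counters=[1,0,4,0,1,0,0,1,3,0,0,0,0,1,1,1,0,1]
Step 8: insert ic at [2, 8] -> counters=[1,0,5,0,1,0,0,1,4,0,0,0,0,1,1,1,0,1]
Step 9: delete rtp at [15, 17] -> counters=[1,0,5,0,1,0,0,1,4,0,0,0,0,1,1,0,0,0]
Step 10: insert a at [2, 4] -> counters=[1,0,6,0,2,0,0,1,4,0,0,0,0,1,1,0,0,0]
Step 11: insert jw at [0, 13] -> counters=[2,0,6,0,2,0,0,1,4,0,0,0,0,2,1,0,0,0]
Step 12: delete w at [2, 14] -> counters=[2,0,5,0,2,0,0,1,4,0,0,0,0,2,0,0,0,0]
Step 13: insert rtp at [15, 17] -> counters=[2,0,5,0,2,0,0,1,4,0,0,0,0,2,0,1,0,1]
Step 14: insert rtp at [15, 17] -> counters=[2,0,5,0,2,0,0,1,4,0,0,0,0,2,0,2,0,2]
Step 15: insert a at [2, 4] -> counters=[2,0,6,0,3,0,0,1,4,0,0,0,0,2,0,2,0,2]
Step 16: delete ot at [2, 8] -> counters=[2,0,5,0,3,0,0,1,3,0,0,0,0,2,0,2,0,2]
Step 17: delete a at [2, 4] -> counters=[2,0,4,0,2,0,0,1,3,0,0,0,0,2,0,2,0,2]
Step 18: delete ic at [2, 8] -> counters=[2,0,3,0,2,0,0,1,2,0,0,0,0,2,0,2,0,2]
Step 19: delete a at [2, 4] -> counters=[2,0,2,0,1,0,0,1,2,0,0,0,0,2,0,2,0,2]
Step 20: delete jw at [0, 13] -> counters=[1,0,2,0,1,0,0,1,2,0,0,0,0,1,0,2,0,2]
Step 21: insert rtp at [15, 17] -> counters=[1,0,2,0,1,0,0,1,2,0,0,0,0,1,0,3,0,3]
Step 22: insert jw at [0, 13] -> counters=[2,0,2,0,1,0,0,1,2,0,0,0,0,2,0,3,0,3]
Step 23: insert ic at [2, 8] -> counters=[2,0,3,0,1,0,0,1,3,0,0,0,0,2,0,3,0,3]
Step 24: delete a at [2, 4] -> counters=[2,0,2,0,0,0,0,1,3,0,0,0,0,2,0,3,0,3]
Step 25: insert w at [2, 14] -> counters=[2,0,3,0,0,0,0,1,3,0,0,0,0,2,1,3,0,3]
Step 26: delete w at [2, 14] -> counters=[2,0,2,0,0,0,0,1,3,0,0,0,0,2,0,3,0,3]
Step 27: delete ic at [2, 8] -> counters=[2,0,1,0,0,0,0,1,2,0,0,0,0,2,0,3,0,3]
Step 28: insert a at [2, 4] -> counters=[2,0,2,0,1,0,0,1,2,0,0,0,0,2,0,3,0,3]
Final counters=[2,0,2,0,1,0,0,1,2,0,0,0,0,2,0,3,0,3] -> 8 nonzero

Answer: 8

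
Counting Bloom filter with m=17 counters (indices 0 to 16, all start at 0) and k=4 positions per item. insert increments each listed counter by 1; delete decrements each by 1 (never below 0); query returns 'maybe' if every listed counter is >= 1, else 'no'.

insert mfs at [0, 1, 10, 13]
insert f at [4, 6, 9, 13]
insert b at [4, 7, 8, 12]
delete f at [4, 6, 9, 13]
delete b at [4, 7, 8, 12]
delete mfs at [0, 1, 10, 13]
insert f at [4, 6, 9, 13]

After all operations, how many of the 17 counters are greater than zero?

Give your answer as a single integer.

Step 1: insert mfs at [0, 1, 10, 13] -> counters=[1,1,0,0,0,0,0,0,0,0,1,0,0,1,0,0,0]
Step 2: insert f at [4, 6, 9, 13] -> counters=[1,1,0,0,1,0,1,0,0,1,1,0,0,2,0,0,0]
Step 3: insert b at [4, 7, 8, 12] -> counters=[1,1,0,0,2,0,1,1,1,1,1,0,1,2,0,0,0]
Step 4: delete f at [4, 6, 9, 13] -> counters=[1,1,0,0,1,0,0,1,1,0,1,0,1,1,0,0,0]
Step 5: delete b at [4, 7, 8, 12] -> counters=[1,1,0,0,0,0,0,0,0,0,1,0,0,1,0,0,0]
Step 6: delete mfs at [0, 1, 10, 13] -> counters=[0,0,0,0,0,0,0,0,0,0,0,0,0,0,0,0,0]
Step 7: insert f at [4, 6, 9, 13] -> counters=[0,0,0,0,1,0,1,0,0,1,0,0,0,1,0,0,0]
Final counters=[0,0,0,0,1,0,1,0,0,1,0,0,0,1,0,0,0] -> 4 nonzero

Answer: 4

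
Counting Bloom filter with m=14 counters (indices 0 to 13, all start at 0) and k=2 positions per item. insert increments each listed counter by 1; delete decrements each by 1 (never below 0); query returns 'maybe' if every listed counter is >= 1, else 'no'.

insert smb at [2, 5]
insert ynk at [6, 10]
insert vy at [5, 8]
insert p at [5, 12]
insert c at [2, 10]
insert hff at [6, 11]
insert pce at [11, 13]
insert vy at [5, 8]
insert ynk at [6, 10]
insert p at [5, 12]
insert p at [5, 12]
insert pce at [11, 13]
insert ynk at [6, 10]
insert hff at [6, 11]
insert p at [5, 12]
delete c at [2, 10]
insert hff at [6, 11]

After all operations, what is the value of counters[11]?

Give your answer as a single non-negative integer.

Answer: 5

Derivation:
Step 1: insert smb at [2, 5] -> counters=[0,0,1,0,0,1,0,0,0,0,0,0,0,0]
Step 2: insert ynk at [6, 10] -> counters=[0,0,1,0,0,1,1,0,0,0,1,0,0,0]
Step 3: insert vy at [5, 8] -> counters=[0,0,1,0,0,2,1,0,1,0,1,0,0,0]
Step 4: insert p at [5, 12] -> counters=[0,0,1,0,0,3,1,0,1,0,1,0,1,0]
Step 5: insert c at [2, 10] -> counters=[0,0,2,0,0,3,1,0,1,0,2,0,1,0]
Step 6: insert hff at [6, 11] -> counters=[0,0,2,0,0,3,2,0,1,0,2,1,1,0]
Step 7: insert pce at [11, 13] -> counters=[0,0,2,0,0,3,2,0,1,0,2,2,1,1]
Step 8: insert vy at [5, 8] -> counters=[0,0,2,0,0,4,2,0,2,0,2,2,1,1]
Step 9: insert ynk at [6, 10] -> counters=[0,0,2,0,0,4,3,0,2,0,3,2,1,1]
Step 10: insert p at [5, 12] -> counters=[0,0,2,0,0,5,3,0,2,0,3,2,2,1]
Step 11: insert p at [5, 12] -> counters=[0,0,2,0,0,6,3,0,2,0,3,2,3,1]
Step 12: insert pce at [11, 13] -> counters=[0,0,2,0,0,6,3,0,2,0,3,3,3,2]
Step 13: insert ynk at [6, 10] -> counters=[0,0,2,0,0,6,4,0,2,0,4,3,3,2]
Step 14: insert hff at [6, 11] -> counters=[0,0,2,0,0,6,5,0,2,0,4,4,3,2]
Step 15: insert p at [5, 12] -> counters=[0,0,2,0,0,7,5,0,2,0,4,4,4,2]
Step 16: delete c at [2, 10] -> counters=[0,0,1,0,0,7,5,0,2,0,3,4,4,2]
Step 17: insert hff at [6, 11] -> counters=[0,0,1,0,0,7,6,0,2,0,3,5,4,2]
Final counters=[0,0,1,0,0,7,6,0,2,0,3,5,4,2] -> counters[11]=5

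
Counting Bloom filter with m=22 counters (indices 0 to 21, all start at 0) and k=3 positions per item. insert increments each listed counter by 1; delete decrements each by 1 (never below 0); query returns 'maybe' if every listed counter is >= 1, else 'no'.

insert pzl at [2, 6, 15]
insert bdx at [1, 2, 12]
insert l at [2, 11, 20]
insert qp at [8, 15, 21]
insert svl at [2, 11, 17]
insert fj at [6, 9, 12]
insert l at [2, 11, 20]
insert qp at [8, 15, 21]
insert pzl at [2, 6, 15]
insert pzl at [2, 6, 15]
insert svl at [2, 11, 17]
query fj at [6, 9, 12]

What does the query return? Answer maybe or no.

Step 1: insert pzl at [2, 6, 15] -> counters=[0,0,1,0,0,0,1,0,0,0,0,0,0,0,0,1,0,0,0,0,0,0]
Step 2: insert bdx at [1, 2, 12] -> counters=[0,1,2,0,0,0,1,0,0,0,0,0,1,0,0,1,0,0,0,0,0,0]
Step 3: insert l at [2, 11, 20] -> counters=[0,1,3,0,0,0,1,0,0,0,0,1,1,0,0,1,0,0,0,0,1,0]
Step 4: insert qp at [8, 15, 21] -> counters=[0,1,3,0,0,0,1,0,1,0,0,1,1,0,0,2,0,0,0,0,1,1]
Step 5: insert svl at [2, 11, 17] -> counters=[0,1,4,0,0,0,1,0,1,0,0,2,1,0,0,2,0,1,0,0,1,1]
Step 6: insert fj at [6, 9, 12] -> counters=[0,1,4,0,0,0,2,0,1,1,0,2,2,0,0,2,0,1,0,0,1,1]
Step 7: insert l at [2, 11, 20] -> counters=[0,1,5,0,0,0,2,0,1,1,0,3,2,0,0,2,0,1,0,0,2,1]
Step 8: insert qp at [8, 15, 21] -> counters=[0,1,5,0,0,0,2,0,2,1,0,3,2,0,0,3,0,1,0,0,2,2]
Step 9: insert pzl at [2, 6, 15] -> counters=[0,1,6,0,0,0,3,0,2,1,0,3,2,0,0,4,0,1,0,0,2,2]
Step 10: insert pzl at [2, 6, 15] -> counters=[0,1,7,0,0,0,4,0,2,1,0,3,2,0,0,5,0,1,0,0,2,2]
Step 11: insert svl at [2, 11, 17] -> counters=[0,1,8,0,0,0,4,0,2,1,0,4,2,0,0,5,0,2,0,0,2,2]
Query fj: check counters[6]=4 counters[9]=1 counters[12]=2 -> maybe

Answer: maybe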